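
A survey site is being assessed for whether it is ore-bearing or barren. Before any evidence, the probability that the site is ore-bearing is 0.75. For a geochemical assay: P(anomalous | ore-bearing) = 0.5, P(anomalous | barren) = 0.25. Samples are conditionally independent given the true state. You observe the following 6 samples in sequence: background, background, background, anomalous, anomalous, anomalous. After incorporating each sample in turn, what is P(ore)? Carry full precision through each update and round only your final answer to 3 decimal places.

0.877

Apply Bayes' rule sequentially, carrying P(ore) forward.
After 'background': P(ore) = 0.5·0.7500 / (0.5·0.7500 + 0.75·0.2500) ≈ 0.6667
After 'background': P(ore) = 0.5·0.6667 / (0.5·0.6667 + 0.75·0.3333) ≈ 0.5714
After 'background': P(ore) = 0.5·0.5714 / (0.5·0.5714 + 0.75·0.4286) ≈ 0.4706
After 'anomalous': P(ore) = 0.5·0.4706 / (0.5·0.4706 + 0.25·0.5294) ≈ 0.6400
After 'anomalous': P(ore) = 0.5·0.6400 / (0.5·0.6400 + 0.25·0.3600) ≈ 0.7805
After 'anomalous': P(ore) = 0.5·0.7805 / (0.5·0.7805 + 0.25·0.2195) ≈ 0.8767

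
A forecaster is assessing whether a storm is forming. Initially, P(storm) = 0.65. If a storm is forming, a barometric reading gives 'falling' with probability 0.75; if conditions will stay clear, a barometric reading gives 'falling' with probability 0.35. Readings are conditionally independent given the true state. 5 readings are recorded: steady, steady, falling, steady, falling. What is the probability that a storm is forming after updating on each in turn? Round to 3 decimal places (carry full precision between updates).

After 'steady': P(storm) = 0.25·0.6500 / (0.25·0.6500 + 0.65·0.3500) ≈ 0.4167
After 'steady': P(storm) = 0.25·0.4167 / (0.25·0.4167 + 0.65·0.5833) ≈ 0.2155
After 'falling': P(storm) = 0.75·0.2155 / (0.75·0.2155 + 0.35·0.7845) ≈ 0.3706
After 'steady': P(storm) = 0.25·0.3706 / (0.25·0.3706 + 0.65·0.6294) ≈ 0.1846
After 'falling': P(storm) = 0.75·0.1846 / (0.75·0.1846 + 0.35·0.8154) ≈ 0.3267

0.327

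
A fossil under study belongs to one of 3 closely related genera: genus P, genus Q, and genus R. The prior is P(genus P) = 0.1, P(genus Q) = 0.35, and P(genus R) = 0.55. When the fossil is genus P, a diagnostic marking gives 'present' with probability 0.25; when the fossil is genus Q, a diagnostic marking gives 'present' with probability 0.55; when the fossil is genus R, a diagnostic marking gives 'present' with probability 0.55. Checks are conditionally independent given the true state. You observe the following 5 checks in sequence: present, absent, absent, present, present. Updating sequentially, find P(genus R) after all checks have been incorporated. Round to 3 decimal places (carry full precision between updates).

0.594

After 'present': normaliser = 0.25·0.1000 + 0.55·0.3500 + 0.55·0.5500; P(genus P) ≈ 0.0481, P(genus Q) ≈ 0.3702, P(genus R) ≈ 0.5817
After 'absent': normaliser = 0.75·0.0481 + 0.45·0.3702 + 0.45·0.5817; P(genus P) ≈ 0.0776, P(genus Q) ≈ 0.3587, P(genus R) ≈ 0.5637
After 'absent': normaliser = 0.75·0.0776 + 0.45·0.3587 + 0.45·0.5637; P(genus P) ≈ 0.1230, P(genus Q) ≈ 0.3410, P(genus R) ≈ 0.5359
After 'present': normaliser = 0.25·0.1230 + 0.55·0.3410 + 0.55·0.5359; P(genus P) ≈ 0.0599, P(genus Q) ≈ 0.3656, P(genus R) ≈ 0.5745
After 'present': normaliser = 0.25·0.0599 + 0.55·0.3656 + 0.55·0.5745; P(genus P) ≈ 0.0282, P(genus Q) ≈ 0.3779, P(genus R) ≈ 0.5939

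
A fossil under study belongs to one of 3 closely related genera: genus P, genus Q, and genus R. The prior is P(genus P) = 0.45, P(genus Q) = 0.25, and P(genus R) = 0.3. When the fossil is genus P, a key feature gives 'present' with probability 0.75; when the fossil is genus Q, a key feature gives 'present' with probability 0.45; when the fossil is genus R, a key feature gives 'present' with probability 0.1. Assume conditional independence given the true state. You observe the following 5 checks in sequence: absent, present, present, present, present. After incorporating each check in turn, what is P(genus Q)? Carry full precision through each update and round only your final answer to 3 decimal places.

0.137

After 'absent': normaliser = 0.25·0.4500 + 0.55·0.2500 + 0.9·0.3000; P(genus P) ≈ 0.2163, P(genus Q) ≈ 0.2644, P(genus R) ≈ 0.5192
After 'present': normaliser = 0.75·0.2163 + 0.45·0.2644 + 0.1·0.5192; P(genus P) ≈ 0.4870, P(genus Q) ≈ 0.3571, P(genus R) ≈ 0.1558
After 'present': normaliser = 0.75·0.4870 + 0.45·0.3571 + 0.1·0.1558; P(genus P) ≈ 0.6745, P(genus Q) ≈ 0.2968, P(genus R) ≈ 0.0288
After 'present': normaliser = 0.75·0.6745 + 0.45·0.2968 + 0.1·0.0288; P(genus P) ≈ 0.7876, P(genus Q) ≈ 0.2079, P(genus R) ≈ 0.0045
After 'present': normaliser = 0.75·0.7876 + 0.45·0.2079 + 0.1·0.0045; P(genus P) ≈ 0.8627, P(genus Q) ≈ 0.1367, P(genus R) ≈ 0.0007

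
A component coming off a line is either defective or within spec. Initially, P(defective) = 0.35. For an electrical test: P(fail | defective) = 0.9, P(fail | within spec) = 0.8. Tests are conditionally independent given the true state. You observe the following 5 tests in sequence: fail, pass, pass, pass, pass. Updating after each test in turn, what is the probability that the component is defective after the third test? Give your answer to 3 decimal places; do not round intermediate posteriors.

0.132

Each posterior becomes the prior for the next update.
After 'fail': P(defective) = 0.9·0.3500 / (0.9·0.3500 + 0.8·0.6500) ≈ 0.3772
After 'pass': P(defective) = 0.1·0.3772 / (0.1·0.3772 + 0.2·0.6228) ≈ 0.2325
After 'pass': P(defective) = 0.1·0.2325 / (0.1·0.2325 + 0.2·0.7675) ≈ 0.1315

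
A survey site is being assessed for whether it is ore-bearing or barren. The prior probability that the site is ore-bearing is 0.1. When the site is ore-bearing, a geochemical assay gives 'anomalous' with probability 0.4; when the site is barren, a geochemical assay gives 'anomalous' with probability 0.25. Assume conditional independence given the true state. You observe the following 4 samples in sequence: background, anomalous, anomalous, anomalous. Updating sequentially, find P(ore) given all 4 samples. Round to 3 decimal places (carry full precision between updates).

0.267

After 'background': P(ore) = 0.6·0.1000 / (0.6·0.1000 + 0.75·0.9000) ≈ 0.0816
After 'anomalous': P(ore) = 0.4·0.0816 / (0.4·0.0816 + 0.25·0.9184) ≈ 0.1245
After 'anomalous': P(ore) = 0.4·0.1245 / (0.4·0.1245 + 0.25·0.8755) ≈ 0.1854
After 'anomalous': P(ore) = 0.4·0.1854 / (0.4·0.1854 + 0.25·0.8146) ≈ 0.2669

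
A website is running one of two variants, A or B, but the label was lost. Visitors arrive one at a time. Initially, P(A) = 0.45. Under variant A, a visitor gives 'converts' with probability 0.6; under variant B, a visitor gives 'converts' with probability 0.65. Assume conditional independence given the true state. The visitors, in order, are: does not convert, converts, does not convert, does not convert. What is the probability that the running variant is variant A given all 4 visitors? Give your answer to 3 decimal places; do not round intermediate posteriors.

0.530

Apply Bayes' rule sequentially, carrying P(A) forward.
After 'does not convert': P(A) = 0.4·0.4500 / (0.4·0.4500 + 0.35·0.5500) ≈ 0.4832
After 'converts': P(A) = 0.6·0.4832 / (0.6·0.4832 + 0.65·0.5168) ≈ 0.4633
After 'does not convert': P(A) = 0.4·0.4633 / (0.4·0.4633 + 0.35·0.5367) ≈ 0.4966
After 'does not convert': P(A) = 0.4·0.4966 / (0.4·0.4966 + 0.35·0.5034) ≈ 0.5299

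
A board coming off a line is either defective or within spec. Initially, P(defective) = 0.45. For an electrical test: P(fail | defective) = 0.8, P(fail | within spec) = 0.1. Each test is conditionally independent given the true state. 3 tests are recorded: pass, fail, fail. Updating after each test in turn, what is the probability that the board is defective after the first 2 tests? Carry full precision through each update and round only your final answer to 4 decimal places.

After 'pass': P(defective) = 0.2·0.4500 / (0.2·0.4500 + 0.9·0.5500) ≈ 0.1538
After 'fail': P(defective) = 0.8·0.1538 / (0.8·0.1538 + 0.1·0.8462) ≈ 0.5926

0.5926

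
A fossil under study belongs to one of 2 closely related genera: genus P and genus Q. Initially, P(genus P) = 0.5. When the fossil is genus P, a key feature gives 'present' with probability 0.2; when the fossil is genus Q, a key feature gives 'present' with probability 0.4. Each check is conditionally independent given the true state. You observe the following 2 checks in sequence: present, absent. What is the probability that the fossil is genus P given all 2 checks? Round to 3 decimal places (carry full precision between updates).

0.400

After 'present': P(genus P) = 0.2·0.5000 / (0.2·0.5000 + 0.4·0.5000) ≈ 0.3333
After 'absent': P(genus P) = 0.8·0.3333 / (0.8·0.3333 + 0.6·0.6667) ≈ 0.4000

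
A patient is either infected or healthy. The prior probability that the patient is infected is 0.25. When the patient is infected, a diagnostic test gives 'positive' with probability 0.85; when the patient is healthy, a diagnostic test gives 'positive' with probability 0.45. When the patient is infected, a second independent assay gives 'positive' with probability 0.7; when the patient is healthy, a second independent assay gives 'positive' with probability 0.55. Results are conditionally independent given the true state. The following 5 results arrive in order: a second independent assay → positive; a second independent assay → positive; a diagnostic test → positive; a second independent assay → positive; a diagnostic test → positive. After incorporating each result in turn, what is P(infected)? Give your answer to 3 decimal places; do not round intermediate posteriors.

After a second independent assay='positive': P(infected) = 0.7·0.2500 / (0.7·0.2500 + 0.55·0.7500) ≈ 0.2979
After a second independent assay='positive': P(infected) = 0.7·0.2979 / (0.7·0.2979 + 0.55·0.7021) ≈ 0.3506
After a diagnostic test='positive': P(infected) = 0.85·0.3506 / (0.85·0.3506 + 0.45·0.6494) ≈ 0.5049
After a second independent assay='positive': P(infected) = 0.7·0.5049 / (0.7·0.5049 + 0.55·0.4951) ≈ 0.5648
After a diagnostic test='positive': P(infected) = 0.85·0.5648 / (0.85·0.5648 + 0.45·0.4352) ≈ 0.7103

0.710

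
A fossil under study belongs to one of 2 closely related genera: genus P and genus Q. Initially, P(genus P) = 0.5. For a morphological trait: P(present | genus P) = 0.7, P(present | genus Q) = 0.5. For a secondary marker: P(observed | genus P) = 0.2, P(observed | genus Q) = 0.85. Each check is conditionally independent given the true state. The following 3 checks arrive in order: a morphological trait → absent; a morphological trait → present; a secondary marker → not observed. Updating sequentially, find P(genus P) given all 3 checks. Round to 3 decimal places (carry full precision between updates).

After a morphological trait='absent': P(genus P) = 0.3·0.5000 / (0.3·0.5000 + 0.5·0.5000) ≈ 0.3750
After a morphological trait='present': P(genus P) = 0.7·0.3750 / (0.7·0.3750 + 0.5·0.6250) ≈ 0.4565
After a secondary marker='not observed': P(genus P) = 0.8·0.4565 / (0.8·0.4565 + 0.15·0.5435) ≈ 0.8175

0.818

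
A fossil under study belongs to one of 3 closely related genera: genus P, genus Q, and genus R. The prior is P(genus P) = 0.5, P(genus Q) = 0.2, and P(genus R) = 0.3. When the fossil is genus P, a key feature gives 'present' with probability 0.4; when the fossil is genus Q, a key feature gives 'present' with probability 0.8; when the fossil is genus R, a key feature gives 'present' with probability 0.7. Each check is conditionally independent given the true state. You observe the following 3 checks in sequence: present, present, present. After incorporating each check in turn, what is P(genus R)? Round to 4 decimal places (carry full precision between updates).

After 'present': normaliser = 0.4·0.5000 + 0.8·0.2000 + 0.7·0.3000; P(genus P) ≈ 0.3509, P(genus Q) ≈ 0.2807, P(genus R) ≈ 0.3684
After 'present': normaliser = 0.4·0.3509 + 0.8·0.2807 + 0.7·0.3684; P(genus P) ≈ 0.2254, P(genus Q) ≈ 0.3606, P(genus R) ≈ 0.4141
After 'present': normaliser = 0.4·0.2254 + 0.8·0.3606 + 0.7·0.4141; P(genus P) ≈ 0.1349, P(genus Q) ≈ 0.4315, P(genus R) ≈ 0.4336

0.4336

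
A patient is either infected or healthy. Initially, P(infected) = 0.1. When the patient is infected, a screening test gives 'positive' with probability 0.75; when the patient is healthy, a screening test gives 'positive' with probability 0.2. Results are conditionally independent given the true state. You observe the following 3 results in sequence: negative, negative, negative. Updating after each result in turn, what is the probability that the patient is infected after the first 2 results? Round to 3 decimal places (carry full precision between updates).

0.011

After 'negative': P(infected) = 0.25·0.1000 / (0.25·0.1000 + 0.8·0.9000) ≈ 0.0336
After 'negative': P(infected) = 0.25·0.0336 / (0.25·0.0336 + 0.8·0.9664) ≈ 0.0107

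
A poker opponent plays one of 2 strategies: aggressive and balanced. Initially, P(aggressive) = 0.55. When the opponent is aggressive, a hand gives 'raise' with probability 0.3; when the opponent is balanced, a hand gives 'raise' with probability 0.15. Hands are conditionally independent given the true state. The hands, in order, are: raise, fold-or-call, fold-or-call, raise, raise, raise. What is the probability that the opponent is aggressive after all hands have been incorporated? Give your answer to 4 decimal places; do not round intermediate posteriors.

After 'raise': P(aggressive) = 0.3·0.5500 / (0.3·0.5500 + 0.15·0.4500) ≈ 0.7097
After 'fold-or-call': P(aggressive) = 0.7·0.7097 / (0.7·0.7097 + 0.85·0.2903) ≈ 0.6681
After 'fold-or-call': P(aggressive) = 0.7·0.6681 / (0.7·0.6681 + 0.85·0.3319) ≈ 0.6238
After 'raise': P(aggressive) = 0.3·0.6238 / (0.3·0.6238 + 0.15·0.3762) ≈ 0.7683
After 'raise': P(aggressive) = 0.3·0.7683 / (0.3·0.7683 + 0.15·0.2317) ≈ 0.8690
After 'raise': P(aggressive) = 0.3·0.8690 / (0.3·0.8690 + 0.15·0.1310) ≈ 0.9299

0.9299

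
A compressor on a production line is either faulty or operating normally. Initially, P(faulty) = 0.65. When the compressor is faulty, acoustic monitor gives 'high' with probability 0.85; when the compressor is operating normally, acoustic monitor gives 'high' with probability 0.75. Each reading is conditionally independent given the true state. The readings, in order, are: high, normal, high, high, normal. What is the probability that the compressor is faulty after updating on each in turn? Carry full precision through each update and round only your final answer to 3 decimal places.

After 'high': P(faulty) = 0.85·0.6500 / (0.85·0.6500 + 0.75·0.3500) ≈ 0.6779
After 'normal': P(faulty) = 0.15·0.6779 / (0.15·0.6779 + 0.25·0.3221) ≈ 0.5581
After 'high': P(faulty) = 0.85·0.5581 / (0.85·0.5581 + 0.75·0.4419) ≈ 0.5887
After 'high': P(faulty) = 0.85·0.5887 / (0.85·0.5887 + 0.75·0.4113) ≈ 0.6186
After 'normal': P(faulty) = 0.15·0.6186 / (0.15·0.6186 + 0.25·0.3814) ≈ 0.4932

0.493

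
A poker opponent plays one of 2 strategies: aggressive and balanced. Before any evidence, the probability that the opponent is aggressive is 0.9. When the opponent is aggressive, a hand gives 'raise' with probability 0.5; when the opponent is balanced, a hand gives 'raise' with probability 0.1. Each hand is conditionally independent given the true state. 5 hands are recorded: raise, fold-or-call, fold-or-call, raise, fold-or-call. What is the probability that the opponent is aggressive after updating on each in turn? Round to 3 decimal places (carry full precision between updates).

0.975

Apply Bayes' rule sequentially, carrying P(aggressive) forward.
After 'raise': P(aggressive) = 0.5·0.9000 / (0.5·0.9000 + 0.1·0.1000) ≈ 0.9783
After 'fold-or-call': P(aggressive) = 0.5·0.9783 / (0.5·0.9783 + 0.9·0.0217) ≈ 0.9615
After 'fold-or-call': P(aggressive) = 0.5·0.9615 / (0.5·0.9615 + 0.9·0.0385) ≈ 0.9328
After 'raise': P(aggressive) = 0.5·0.9328 / (0.5·0.9328 + 0.1·0.0672) ≈ 0.9858
After 'fold-or-call': P(aggressive) = 0.5·0.9858 / (0.5·0.9858 + 0.9·0.0142) ≈ 0.9747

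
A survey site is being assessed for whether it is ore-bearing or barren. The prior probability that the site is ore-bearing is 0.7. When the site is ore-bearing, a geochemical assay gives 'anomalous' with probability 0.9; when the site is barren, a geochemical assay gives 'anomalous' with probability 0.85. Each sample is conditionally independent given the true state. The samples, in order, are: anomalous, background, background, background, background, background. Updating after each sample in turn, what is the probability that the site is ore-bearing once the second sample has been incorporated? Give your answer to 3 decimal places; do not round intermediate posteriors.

After 'anomalous': P(ore) = 0.9·0.7000 / (0.9·0.7000 + 0.85·0.3000) ≈ 0.7119
After 'background': P(ore) = 0.1·0.7119 / (0.1·0.7119 + 0.15·0.2881) ≈ 0.6222

0.622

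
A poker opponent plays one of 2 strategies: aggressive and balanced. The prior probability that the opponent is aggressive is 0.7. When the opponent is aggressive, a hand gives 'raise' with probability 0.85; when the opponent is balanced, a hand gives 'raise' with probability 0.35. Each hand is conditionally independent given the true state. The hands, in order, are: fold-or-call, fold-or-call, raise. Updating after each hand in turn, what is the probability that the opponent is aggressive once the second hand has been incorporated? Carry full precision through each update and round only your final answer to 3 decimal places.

After 'fold-or-call': P(aggressive) = 0.15·0.7000 / (0.15·0.7000 + 0.65·0.3000) ≈ 0.3500
After 'fold-or-call': P(aggressive) = 0.15·0.3500 / (0.15·0.3500 + 0.65·0.6500) ≈ 0.1105

0.111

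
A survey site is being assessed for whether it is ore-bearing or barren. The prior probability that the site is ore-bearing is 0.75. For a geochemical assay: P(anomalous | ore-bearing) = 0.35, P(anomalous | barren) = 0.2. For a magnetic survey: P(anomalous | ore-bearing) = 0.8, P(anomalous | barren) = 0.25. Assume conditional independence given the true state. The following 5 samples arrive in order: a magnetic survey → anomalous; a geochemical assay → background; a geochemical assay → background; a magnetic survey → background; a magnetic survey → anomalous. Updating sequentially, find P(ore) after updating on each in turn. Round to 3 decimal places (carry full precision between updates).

Each posterior becomes the prior for the next update.
After a magnetic survey='anomalous': P(ore) = 0.8·0.7500 / (0.8·0.7500 + 0.25·0.2500) ≈ 0.9057
After a geochemical assay='background': P(ore) = 0.65·0.9057 / (0.65·0.9057 + 0.8·0.0943) ≈ 0.8864
After a geochemical assay='background': P(ore) = 0.65·0.8864 / (0.65·0.8864 + 0.8·0.1136) ≈ 0.8637
After a magnetic survey='background': P(ore) = 0.2·0.8637 / (0.2·0.8637 + 0.75·0.1363) ≈ 0.6283
After a magnetic survey='anomalous': P(ore) = 0.8·0.6283 / (0.8·0.6283 + 0.25·0.3717) ≈ 0.8439

0.844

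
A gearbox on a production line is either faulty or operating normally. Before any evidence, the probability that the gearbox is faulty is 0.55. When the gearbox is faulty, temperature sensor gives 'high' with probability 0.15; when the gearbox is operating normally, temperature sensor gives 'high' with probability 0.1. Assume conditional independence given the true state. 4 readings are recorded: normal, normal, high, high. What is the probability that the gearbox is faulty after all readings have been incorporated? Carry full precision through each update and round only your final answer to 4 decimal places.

0.7104

After 'normal': P(faulty) = 0.85·0.5500 / (0.85·0.5500 + 0.9·0.4500) ≈ 0.5358
After 'normal': P(faulty) = 0.85·0.5358 / (0.85·0.5358 + 0.9·0.4642) ≈ 0.5216
After 'high': P(faulty) = 0.15·0.5216 / (0.15·0.5216 + 0.1·0.4784) ≈ 0.6205
After 'high': P(faulty) = 0.15·0.6205 / (0.15·0.6205 + 0.1·0.3795) ≈ 0.7104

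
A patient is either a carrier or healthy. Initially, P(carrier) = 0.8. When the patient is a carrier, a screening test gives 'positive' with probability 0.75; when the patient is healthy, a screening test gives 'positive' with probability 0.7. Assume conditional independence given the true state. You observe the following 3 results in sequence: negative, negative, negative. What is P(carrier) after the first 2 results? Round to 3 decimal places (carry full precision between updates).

Each posterior becomes the prior for the next update.
After 'negative': P(carrier) = 0.25·0.8000 / (0.25·0.8000 + 0.3·0.2000) ≈ 0.7692
After 'negative': P(carrier) = 0.25·0.7692 / (0.25·0.7692 + 0.3·0.2308) ≈ 0.7353

0.735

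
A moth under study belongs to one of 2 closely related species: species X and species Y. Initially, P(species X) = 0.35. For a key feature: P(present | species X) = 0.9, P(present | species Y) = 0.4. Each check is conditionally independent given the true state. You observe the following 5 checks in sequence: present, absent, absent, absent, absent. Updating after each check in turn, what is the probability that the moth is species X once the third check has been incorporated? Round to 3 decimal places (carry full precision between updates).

Apply Bayes' rule sequentially, carrying P(species X) forward.
After 'present': P(species X) = 0.9·0.3500 / (0.9·0.3500 + 0.4·0.6500) ≈ 0.5478
After 'absent': P(species X) = 0.1·0.5478 / (0.1·0.5478 + 0.6·0.4522) ≈ 0.1680
After 'absent': P(species X) = 0.1·0.1680 / (0.1·0.1680 + 0.6·0.8320) ≈ 0.0326

0.033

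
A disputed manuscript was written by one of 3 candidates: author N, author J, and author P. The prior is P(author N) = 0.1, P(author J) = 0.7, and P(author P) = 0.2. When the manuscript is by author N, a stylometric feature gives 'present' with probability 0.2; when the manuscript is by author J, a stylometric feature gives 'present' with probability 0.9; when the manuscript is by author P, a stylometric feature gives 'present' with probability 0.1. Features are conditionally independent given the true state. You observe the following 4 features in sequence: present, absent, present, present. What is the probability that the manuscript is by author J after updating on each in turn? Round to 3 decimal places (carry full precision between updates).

After 'present': normaliser = 0.2·0.1000 + 0.9·0.7000 + 0.1·0.2000; P(author N) ≈ 0.0299, P(author J) ≈ 0.9403, P(author P) ≈ 0.0299
After 'absent': normaliser = 0.8·0.0299 + 0.1·0.9403 + 0.9·0.0299; P(author N) ≈ 0.1649, P(author J) ≈ 0.6495, P(author P) ≈ 0.1856
After 'present': normaliser = 0.2·0.1649 + 0.9·0.6495 + 0.1·0.1856; P(author N) ≈ 0.0519, P(author J) ≈ 0.9190, P(author P) ≈ 0.0292
After 'present': normaliser = 0.2·0.0519 + 0.9·0.9190 + 0.1·0.0292; P(author N) ≈ 0.0123, P(author J) ≈ 0.9842, P(author P) ≈ 0.0035

0.984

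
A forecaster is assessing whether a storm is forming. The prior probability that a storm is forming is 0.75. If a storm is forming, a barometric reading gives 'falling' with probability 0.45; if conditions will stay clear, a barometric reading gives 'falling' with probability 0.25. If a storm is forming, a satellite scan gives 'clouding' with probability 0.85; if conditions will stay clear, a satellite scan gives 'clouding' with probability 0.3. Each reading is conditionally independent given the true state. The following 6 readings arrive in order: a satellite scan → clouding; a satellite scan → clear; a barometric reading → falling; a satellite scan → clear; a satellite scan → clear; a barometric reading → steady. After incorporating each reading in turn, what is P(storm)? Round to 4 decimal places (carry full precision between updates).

0.0994

After a satellite scan='clouding': P(storm) = 0.85·0.7500 / (0.85·0.7500 + 0.3·0.2500) ≈ 0.8947
After a satellite scan='clear': P(storm) = 0.15·0.8947 / (0.15·0.8947 + 0.7·0.1053) ≈ 0.6456
After a barometric reading='falling': P(storm) = 0.45·0.6456 / (0.45·0.6456 + 0.25·0.3544) ≈ 0.7663
After a satellite scan='clear': P(storm) = 0.15·0.7663 / (0.15·0.7663 + 0.7·0.2337) ≈ 0.4126
After a satellite scan='clear': P(storm) = 0.15·0.4126 / (0.15·0.4126 + 0.7·0.5874) ≈ 0.1308
After a barometric reading='steady': P(storm) = 0.55·0.1308 / (0.55·0.1308 + 0.75·0.8692) ≈ 0.0994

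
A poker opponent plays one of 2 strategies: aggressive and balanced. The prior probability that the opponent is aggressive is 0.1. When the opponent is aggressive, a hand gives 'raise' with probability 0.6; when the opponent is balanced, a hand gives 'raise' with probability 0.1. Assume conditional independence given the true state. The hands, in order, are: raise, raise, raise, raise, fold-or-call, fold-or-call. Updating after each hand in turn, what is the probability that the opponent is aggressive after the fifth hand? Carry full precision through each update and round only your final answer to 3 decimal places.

Apply Bayes' rule sequentially, carrying P(aggressive) forward.
After 'raise': P(aggressive) = 0.6·0.1000 / (0.6·0.1000 + 0.1·0.9000) ≈ 0.4000
After 'raise': P(aggressive) = 0.6·0.4000 / (0.6·0.4000 + 0.1·0.6000) ≈ 0.8000
After 'raise': P(aggressive) = 0.6·0.8000 / (0.6·0.8000 + 0.1·0.2000) ≈ 0.9600
After 'raise': P(aggressive) = 0.6·0.9600 / (0.6·0.9600 + 0.1·0.0400) ≈ 0.9931
After 'fold-or-call': P(aggressive) = 0.4·0.9931 / (0.4·0.9931 + 0.9·0.0069) ≈ 0.9846

0.985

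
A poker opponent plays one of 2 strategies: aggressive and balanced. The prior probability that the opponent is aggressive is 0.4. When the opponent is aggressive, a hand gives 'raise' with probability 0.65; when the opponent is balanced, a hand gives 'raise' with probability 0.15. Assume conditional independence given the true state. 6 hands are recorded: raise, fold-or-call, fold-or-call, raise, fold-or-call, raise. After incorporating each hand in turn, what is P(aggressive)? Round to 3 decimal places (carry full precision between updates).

After 'raise': P(aggressive) = 0.65·0.4000 / (0.65·0.4000 + 0.15·0.6000) ≈ 0.7429
After 'fold-or-call': P(aggressive) = 0.35·0.7429 / (0.35·0.7429 + 0.85·0.2571) ≈ 0.5433
After 'fold-or-call': P(aggressive) = 0.35·0.5433 / (0.35·0.5433 + 0.85·0.4567) ≈ 0.3288
After 'raise': P(aggressive) = 0.65·0.3288 / (0.65·0.3288 + 0.15·0.6712) ≈ 0.6797
After 'fold-or-call': P(aggressive) = 0.35·0.6797 / (0.35·0.6797 + 0.85·0.3203) ≈ 0.4664
After 'raise': P(aggressive) = 0.65·0.4664 / (0.65·0.4664 + 0.15·0.5336) ≈ 0.7911

0.791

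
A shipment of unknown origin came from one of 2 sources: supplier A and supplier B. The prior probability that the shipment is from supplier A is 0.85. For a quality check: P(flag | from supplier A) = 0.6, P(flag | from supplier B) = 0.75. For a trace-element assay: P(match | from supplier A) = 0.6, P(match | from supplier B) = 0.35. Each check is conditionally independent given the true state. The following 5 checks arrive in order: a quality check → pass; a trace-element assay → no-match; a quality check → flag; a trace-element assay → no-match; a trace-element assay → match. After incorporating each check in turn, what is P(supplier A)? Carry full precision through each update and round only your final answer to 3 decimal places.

0.825

Apply Bayes' rule sequentially, carrying P(supplier A) forward.
After a quality check='pass': P(supplier A) = 0.4·0.8500 / (0.4·0.8500 + 0.25·0.1500) ≈ 0.9007
After a trace-element assay='no-match': P(supplier A) = 0.4·0.9007 / (0.4·0.9007 + 0.65·0.0993) ≈ 0.8480
After a quality check='flag': P(supplier A) = 0.6·0.8480 / (0.6·0.8480 + 0.75·0.1520) ≈ 0.8170
After a trace-element assay='no-match': P(supplier A) = 0.4·0.8170 / (0.4·0.8170 + 0.65·0.1830) ≈ 0.7331
After a trace-element assay='match': P(supplier A) = 0.6·0.7331 / (0.6·0.7331 + 0.35·0.2669) ≈ 0.8248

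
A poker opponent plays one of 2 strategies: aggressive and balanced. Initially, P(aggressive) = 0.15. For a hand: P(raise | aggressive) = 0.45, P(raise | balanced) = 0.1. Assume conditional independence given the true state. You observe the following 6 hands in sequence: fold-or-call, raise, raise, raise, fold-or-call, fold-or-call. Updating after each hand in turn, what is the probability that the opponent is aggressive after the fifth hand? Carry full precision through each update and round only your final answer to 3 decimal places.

After 'fold-or-call': P(aggressive) = 0.55·0.1500 / (0.55·0.1500 + 0.9·0.8500) ≈ 0.0973
After 'raise': P(aggressive) = 0.45·0.0973 / (0.45·0.0973 + 0.1·0.9027) ≈ 0.3267
After 'raise': P(aggressive) = 0.45·0.3267 / (0.45·0.3267 + 0.1·0.6733) ≈ 0.6859
After 'raise': P(aggressive) = 0.45·0.6859 / (0.45·0.6859 + 0.1·0.3141) ≈ 0.9076
After 'fold-or-call': P(aggressive) = 0.55·0.9076 / (0.55·0.9076 + 0.9·0.0924) ≈ 0.8573

0.857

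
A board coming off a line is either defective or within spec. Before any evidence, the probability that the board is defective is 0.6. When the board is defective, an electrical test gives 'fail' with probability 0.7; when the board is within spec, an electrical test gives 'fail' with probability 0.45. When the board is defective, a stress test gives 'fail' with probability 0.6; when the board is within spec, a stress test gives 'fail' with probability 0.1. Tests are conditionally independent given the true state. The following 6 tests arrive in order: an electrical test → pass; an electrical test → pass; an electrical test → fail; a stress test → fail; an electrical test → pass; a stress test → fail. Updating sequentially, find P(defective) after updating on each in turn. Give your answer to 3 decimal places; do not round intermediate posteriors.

0.932

After an electrical test='pass': P(defective) = 0.3·0.6000 / (0.3·0.6000 + 0.55·0.4000) ≈ 0.4500
After an electrical test='pass': P(defective) = 0.3·0.4500 / (0.3·0.4500 + 0.55·0.5500) ≈ 0.3086
After an electrical test='fail': P(defective) = 0.7·0.3086 / (0.7·0.3086 + 0.45·0.6914) ≈ 0.4098
After a stress test='fail': P(defective) = 0.6·0.4098 / (0.6·0.4098 + 0.1·0.5902) ≈ 0.8064
After an electrical test='pass': P(defective) = 0.3·0.8064 / (0.3·0.8064 + 0.55·0.1936) ≈ 0.6944
After a stress test='fail': P(defective) = 0.6·0.6944 / (0.6·0.6944 + 0.1·0.3056) ≈ 0.9317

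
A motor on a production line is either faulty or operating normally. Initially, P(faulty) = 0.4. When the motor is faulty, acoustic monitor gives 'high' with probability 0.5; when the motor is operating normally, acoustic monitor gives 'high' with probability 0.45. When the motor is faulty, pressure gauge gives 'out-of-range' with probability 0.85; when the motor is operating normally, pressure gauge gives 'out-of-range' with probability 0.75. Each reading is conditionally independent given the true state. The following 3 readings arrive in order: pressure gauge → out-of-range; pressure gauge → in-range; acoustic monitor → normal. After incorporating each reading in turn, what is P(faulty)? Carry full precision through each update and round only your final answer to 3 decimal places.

After pressure gauge='out-of-range': P(faulty) = 0.85·0.4000 / (0.85·0.4000 + 0.75·0.6000) ≈ 0.4304
After pressure gauge='in-range': P(faulty) = 0.15·0.4304 / (0.15·0.4304 + 0.25·0.5696) ≈ 0.3119
After acoustic monitor='normal': P(faulty) = 0.5·0.3119 / (0.5·0.3119 + 0.55·0.6881) ≈ 0.2918

0.292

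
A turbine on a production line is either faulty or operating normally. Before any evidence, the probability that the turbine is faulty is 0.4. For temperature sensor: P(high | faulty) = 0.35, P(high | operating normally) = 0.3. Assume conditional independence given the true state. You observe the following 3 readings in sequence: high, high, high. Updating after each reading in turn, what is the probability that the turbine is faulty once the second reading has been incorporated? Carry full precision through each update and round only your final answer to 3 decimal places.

0.476

After 'high': P(faulty) = 0.35·0.4000 / (0.35·0.4000 + 0.3·0.6000) ≈ 0.4375
After 'high': P(faulty) = 0.35·0.4375 / (0.35·0.4375 + 0.3·0.5625) ≈ 0.4757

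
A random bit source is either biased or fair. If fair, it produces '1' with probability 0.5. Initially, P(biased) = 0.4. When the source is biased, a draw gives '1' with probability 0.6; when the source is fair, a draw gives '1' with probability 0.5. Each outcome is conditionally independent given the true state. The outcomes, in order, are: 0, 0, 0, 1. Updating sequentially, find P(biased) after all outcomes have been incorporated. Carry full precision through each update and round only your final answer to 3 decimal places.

0.291

Each posterior becomes the prior for the next update.
After '0': P(biased) = 0.4·0.4000 / (0.4·0.4000 + 0.5·0.6000) ≈ 0.3478
After '0': P(biased) = 0.4·0.3478 / (0.4·0.3478 + 0.5·0.6522) ≈ 0.2991
After '0': P(biased) = 0.4·0.2991 / (0.4·0.2991 + 0.5·0.7009) ≈ 0.2545
After '1': P(biased) = 0.6·0.2545 / (0.6·0.2545 + 0.5·0.7455) ≈ 0.2906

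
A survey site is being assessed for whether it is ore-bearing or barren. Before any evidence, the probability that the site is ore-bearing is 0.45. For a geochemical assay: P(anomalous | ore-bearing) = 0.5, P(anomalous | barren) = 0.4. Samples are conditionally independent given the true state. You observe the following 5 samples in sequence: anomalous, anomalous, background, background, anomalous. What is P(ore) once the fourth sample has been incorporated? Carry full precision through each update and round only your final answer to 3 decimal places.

0.470

After 'anomalous': P(ore) = 0.5·0.4500 / (0.5·0.4500 + 0.4·0.5500) ≈ 0.5056
After 'anomalous': P(ore) = 0.5·0.5056 / (0.5·0.5056 + 0.4·0.4944) ≈ 0.5611
After 'background': P(ore) = 0.5·0.5611 / (0.5·0.5611 + 0.6·0.4389) ≈ 0.5158
After 'background': P(ore) = 0.5·0.5158 / (0.5·0.5158 + 0.6·0.4842) ≈ 0.4703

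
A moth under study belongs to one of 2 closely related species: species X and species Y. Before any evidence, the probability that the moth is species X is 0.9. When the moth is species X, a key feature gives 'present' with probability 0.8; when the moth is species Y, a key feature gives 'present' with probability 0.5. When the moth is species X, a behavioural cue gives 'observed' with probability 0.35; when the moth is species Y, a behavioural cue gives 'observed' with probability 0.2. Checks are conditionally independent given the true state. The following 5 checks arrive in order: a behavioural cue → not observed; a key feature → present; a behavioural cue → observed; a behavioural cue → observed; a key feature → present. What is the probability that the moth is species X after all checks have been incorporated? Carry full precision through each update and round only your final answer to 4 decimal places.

0.9829

After a behavioural cue='not observed': P(species X) = 0.65·0.9000 / (0.65·0.9000 + 0.8·0.1000) ≈ 0.8797
After a key feature='present': P(species X) = 0.8·0.8797 / (0.8·0.8797 + 0.5·0.1203) ≈ 0.9213
After a behavioural cue='observed': P(species X) = 0.35·0.9213 / (0.35·0.9213 + 0.2·0.0787) ≈ 0.9534
After a behavioural cue='observed': P(species X) = 0.35·0.9534 / (0.35·0.9534 + 0.2·0.0466) ≈ 0.9728
After a key feature='present': P(species X) = 0.8·0.9728 / (0.8·0.9728 + 0.5·0.0272) ≈ 0.9829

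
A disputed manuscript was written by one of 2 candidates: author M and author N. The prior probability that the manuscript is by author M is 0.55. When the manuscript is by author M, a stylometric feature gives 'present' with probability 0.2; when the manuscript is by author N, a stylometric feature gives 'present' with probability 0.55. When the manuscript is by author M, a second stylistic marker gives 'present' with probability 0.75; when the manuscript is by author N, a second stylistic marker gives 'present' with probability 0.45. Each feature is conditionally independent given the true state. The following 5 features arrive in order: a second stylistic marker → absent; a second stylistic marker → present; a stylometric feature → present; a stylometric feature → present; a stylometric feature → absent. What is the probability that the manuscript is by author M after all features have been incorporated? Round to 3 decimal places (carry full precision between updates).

After a second stylistic marker='absent': P(author M) = 0.25·0.5500 / (0.25·0.5500 + 0.55·0.4500) ≈ 0.3571
After a second stylistic marker='present': P(author M) = 0.75·0.3571 / (0.75·0.3571 + 0.45·0.6429) ≈ 0.4808
After a stylometric feature='present': P(author M) = 0.2·0.4808 / (0.2·0.4808 + 0.55·0.5192) ≈ 0.2519
After a stylometric feature='present': P(author M) = 0.2·0.2519 / (0.2·0.2519 + 0.55·0.7481) ≈ 0.1091
After a stylometric feature='absent': P(author M) = 0.8·0.1091 / (0.8·0.1091 + 0.45·0.8909) ≈ 0.1788

0.179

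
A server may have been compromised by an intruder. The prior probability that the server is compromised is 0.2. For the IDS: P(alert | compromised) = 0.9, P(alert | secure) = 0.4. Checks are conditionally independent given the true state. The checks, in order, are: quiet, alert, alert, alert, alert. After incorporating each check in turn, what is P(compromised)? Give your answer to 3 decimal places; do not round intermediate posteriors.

Apply Bayes' rule sequentially, carrying P(compromised) forward.
After 'quiet': P(compromised) = 0.1·0.2000 / (0.1·0.2000 + 0.6·0.8000) ≈ 0.0400
After 'alert': P(compromised) = 0.9·0.0400 / (0.9·0.0400 + 0.4·0.9600) ≈ 0.0857
After 'alert': P(compromised) = 0.9·0.0857 / (0.9·0.0857 + 0.4·0.9143) ≈ 0.1742
After 'alert': P(compromised) = 0.9·0.1742 / (0.9·0.1742 + 0.4·0.8258) ≈ 0.3219
After 'alert': P(compromised) = 0.9·0.3219 / (0.9·0.3219 + 0.4·0.6781) ≈ 0.5164

0.516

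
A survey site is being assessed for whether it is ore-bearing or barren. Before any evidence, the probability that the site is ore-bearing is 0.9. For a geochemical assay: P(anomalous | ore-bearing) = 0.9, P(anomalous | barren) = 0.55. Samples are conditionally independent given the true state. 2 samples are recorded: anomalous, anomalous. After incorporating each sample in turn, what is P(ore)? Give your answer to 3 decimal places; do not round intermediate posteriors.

0.960

After 'anomalous': P(ore) = 0.9·0.9000 / (0.9·0.9000 + 0.55·0.1000) ≈ 0.9364
After 'anomalous': P(ore) = 0.9·0.9364 / (0.9·0.9364 + 0.55·0.0636) ≈ 0.9602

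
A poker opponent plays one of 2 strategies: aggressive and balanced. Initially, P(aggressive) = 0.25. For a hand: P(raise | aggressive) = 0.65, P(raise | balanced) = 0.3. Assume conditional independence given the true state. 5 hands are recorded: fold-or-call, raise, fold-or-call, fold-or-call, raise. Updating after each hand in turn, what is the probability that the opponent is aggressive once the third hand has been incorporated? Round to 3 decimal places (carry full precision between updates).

0.153

After 'fold-or-call': P(aggressive) = 0.35·0.2500 / (0.35·0.2500 + 0.7·0.7500) ≈ 0.1429
After 'raise': P(aggressive) = 0.65·0.1429 / (0.65·0.1429 + 0.3·0.8571) ≈ 0.2653
After 'fold-or-call': P(aggressive) = 0.35·0.2653 / (0.35·0.2653 + 0.7·0.7347) ≈ 0.1529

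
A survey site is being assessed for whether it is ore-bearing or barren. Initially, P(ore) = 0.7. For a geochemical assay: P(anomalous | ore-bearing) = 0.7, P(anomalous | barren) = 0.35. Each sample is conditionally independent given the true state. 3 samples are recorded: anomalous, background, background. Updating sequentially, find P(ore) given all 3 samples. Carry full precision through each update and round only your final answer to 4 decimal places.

0.4985

After 'anomalous': P(ore) = 0.7·0.7000 / (0.7·0.7000 + 0.35·0.3000) ≈ 0.8235
After 'background': P(ore) = 0.3·0.8235 / (0.3·0.8235 + 0.65·0.1765) ≈ 0.6829
After 'background': P(ore) = 0.3·0.6829 / (0.3·0.6829 + 0.65·0.3171) ≈ 0.4985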